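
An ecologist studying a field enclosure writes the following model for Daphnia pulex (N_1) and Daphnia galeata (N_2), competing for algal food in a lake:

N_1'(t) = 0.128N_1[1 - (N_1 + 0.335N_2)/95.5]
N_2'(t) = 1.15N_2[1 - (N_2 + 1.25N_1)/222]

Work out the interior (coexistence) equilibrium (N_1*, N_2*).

N_1* ≈ 36.4, N_2* ≈ 177

Setting both brackets to zero gives the nullclines N_1 + 0.335N_2 = 95.5 and 1.25N_1 + N_2 = 222.
Substituting N_2 = 222 - 1.25N_1 into the first: N_1(1 - 0.335·1.25) = 95.5 - 0.335·222.
So N_1* = 21.1/0.581 = 36.4, and then N_2* = 222 - 1.25·36.4 = 177.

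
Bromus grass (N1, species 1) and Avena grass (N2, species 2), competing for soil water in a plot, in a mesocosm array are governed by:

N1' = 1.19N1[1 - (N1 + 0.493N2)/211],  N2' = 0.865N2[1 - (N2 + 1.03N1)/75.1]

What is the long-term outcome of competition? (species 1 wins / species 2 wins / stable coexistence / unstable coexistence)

Compare the nullcline intercepts: K1/α12 = 211/0.493 = 428 > K2 = 75.1; K2/α21 = 75.1/1.03 = 72.9 < K1 = 211.
Since the inequalities point opposite ways, species 1 can invade but species 2 cannot.

species 1 excludes species 2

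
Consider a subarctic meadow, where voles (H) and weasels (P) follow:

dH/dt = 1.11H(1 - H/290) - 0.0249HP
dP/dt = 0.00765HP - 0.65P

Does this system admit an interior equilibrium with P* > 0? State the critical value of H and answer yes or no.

Threshold H = 85; K > 85, so yes, the predator persists.

The predator equation gives dP/dt > 0 only when H > 0.65/0.00765 = 85.
Without the predator, H → K = 290. Since 290 > 85, the predator can invade and persist.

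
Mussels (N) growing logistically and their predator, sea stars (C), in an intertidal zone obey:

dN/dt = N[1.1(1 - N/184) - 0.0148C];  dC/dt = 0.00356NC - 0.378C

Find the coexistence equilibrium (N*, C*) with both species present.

N* ≈ 106, C* ≈ 31.4

From dC/dt = 0 with C > 0: 0.00356N* = 0.378, so N* = 106.
Substitute into dN/dt = 0: 1.1(1 - 106/184) = 0.0148C*.
The bracket is 0.423, giving C* = 0.465/0.0148 = 31.4.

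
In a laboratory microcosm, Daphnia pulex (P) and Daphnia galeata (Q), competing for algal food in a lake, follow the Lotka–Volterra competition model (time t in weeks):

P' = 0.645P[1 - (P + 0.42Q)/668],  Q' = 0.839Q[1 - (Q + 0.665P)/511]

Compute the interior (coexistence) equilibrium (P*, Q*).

Setting both brackets to zero gives the nullclines P + 0.42Q = 668 and 0.665P + Q = 511.
Substituting Q = 511 - 0.665P into the first: P(1 - 0.42·0.665) = 668 - 0.42·511.
So P* = 453/0.721 = 629, and then Q* = 511 - 0.665·629 = 92.7.

P* ≈ 629, Q* ≈ 92.7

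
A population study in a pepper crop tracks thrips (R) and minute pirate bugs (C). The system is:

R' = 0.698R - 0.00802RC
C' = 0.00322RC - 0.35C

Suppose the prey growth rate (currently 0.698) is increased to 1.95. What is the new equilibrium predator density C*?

C* ≈ 243

At the interior fixed point, setting dR/dt = 0 with R > 0 fixes C* = (prey growth rate)/(RC coefficient) — independent of the other coefficients.
With the change, C* = 1.95/0.00802 = 243; it rises from 87.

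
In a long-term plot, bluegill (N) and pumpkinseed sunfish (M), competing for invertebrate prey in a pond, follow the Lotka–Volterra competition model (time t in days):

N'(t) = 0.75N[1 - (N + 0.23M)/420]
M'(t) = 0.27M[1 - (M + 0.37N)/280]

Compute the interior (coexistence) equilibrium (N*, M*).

Setting both brackets to zero gives the nullclines N + 0.23M = 420 and 0.37N + M = 280.
Substituting M = 280 - 0.37N into the first: N(1 - 0.23·0.37) = 420 - 0.23·280.
So N* = 356/0.915 = 389, and then M* = 280 - 0.37·389 = 136.

N* ≈ 389, M* ≈ 136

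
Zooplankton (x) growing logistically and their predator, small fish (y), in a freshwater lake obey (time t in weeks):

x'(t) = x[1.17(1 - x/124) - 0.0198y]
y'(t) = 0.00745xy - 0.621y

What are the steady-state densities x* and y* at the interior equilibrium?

From dy/dt = 0 with y > 0: 0.00745x* = 0.621, so x* = 83.4.
Substitute into dx/dt = 0: 1.17(1 - 83.4/124) = 0.0198y*.
The bracket is 0.328, giving y* = 0.383/0.0198 = 19.4.

x* ≈ 83.4, y* ≈ 19.4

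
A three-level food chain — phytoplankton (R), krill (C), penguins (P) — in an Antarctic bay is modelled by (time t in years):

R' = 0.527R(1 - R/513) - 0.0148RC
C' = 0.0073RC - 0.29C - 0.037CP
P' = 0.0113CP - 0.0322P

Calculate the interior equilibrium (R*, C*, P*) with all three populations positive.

From dP/dt = 0: 0.0113C* = 0.0322, so C* = 2.85.
From dR/dt = 0: 0.527(1 - R*/513) = 0.0148·2.85, giving R* = 513·(1 - 0.08) = 472.
From dC/dt = 0: 0.0073·472 - 0.29 = 0.037P*, so P* = 3.16/0.037 = 85.3.

R* ≈ 472, C* ≈ 2.85, P* ≈ 85.3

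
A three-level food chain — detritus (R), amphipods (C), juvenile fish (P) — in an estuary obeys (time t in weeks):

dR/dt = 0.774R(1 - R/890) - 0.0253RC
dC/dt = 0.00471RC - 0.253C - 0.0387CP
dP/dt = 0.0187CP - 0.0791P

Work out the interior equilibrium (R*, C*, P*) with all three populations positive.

R* ≈ 767, C* ≈ 4.23, P* ≈ 86.8

From dP/dt = 0: 0.0187C* = 0.0791, so C* = 4.23.
From dR/dt = 0: 0.774(1 - R*/890) = 0.0253·4.23, giving R* = 890·(1 - 0.138) = 767.
From dC/dt = 0: 0.00471·767 - 0.253 = 0.0387P*, so P* = 3.36/0.0387 = 86.8.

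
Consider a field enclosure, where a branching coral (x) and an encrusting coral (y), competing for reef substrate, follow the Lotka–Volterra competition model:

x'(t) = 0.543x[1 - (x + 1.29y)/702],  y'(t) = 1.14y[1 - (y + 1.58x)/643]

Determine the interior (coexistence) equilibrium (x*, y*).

Setting both brackets to zero gives the nullclines x + 1.29y = 702 and 1.58x + y = 643.
Substituting y = 643 - 1.58x into the first: x(1 - 1.29·1.58) = 702 - 1.29·643.
So x* = -127/-1.04 = 123, and then y* = 643 - 1.58·123 = 449.

x* ≈ 123, y* ≈ 449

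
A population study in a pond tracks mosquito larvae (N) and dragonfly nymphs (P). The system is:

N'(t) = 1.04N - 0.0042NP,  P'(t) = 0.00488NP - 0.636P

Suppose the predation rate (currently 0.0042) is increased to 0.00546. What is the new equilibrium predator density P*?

At the interior fixed point, setting dN/dt = 0 with N > 0 fixes P* = (prey growth rate)/(NP coefficient) — independent of the other coefficients.
With the change, P* = 1.04/0.00546 = 190; it falls from 248.

P* ≈ 190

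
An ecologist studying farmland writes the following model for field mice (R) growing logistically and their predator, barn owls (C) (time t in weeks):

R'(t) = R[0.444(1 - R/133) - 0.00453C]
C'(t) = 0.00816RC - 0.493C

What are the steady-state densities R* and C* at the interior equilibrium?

R* ≈ 60.4, C* ≈ 53.5

From dC/dt = 0 with C > 0: 0.00816R* = 0.493, so R* = 60.4.
Substitute into dR/dt = 0: 0.444(1 - 60.4/133) = 0.00453C*.
The bracket is 0.546, giving C* = 0.242/0.00453 = 53.5.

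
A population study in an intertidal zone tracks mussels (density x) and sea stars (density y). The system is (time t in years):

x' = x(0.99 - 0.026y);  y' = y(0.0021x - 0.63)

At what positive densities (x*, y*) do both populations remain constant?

x* ≈ 300, y* ≈ 38.1

Set dy/dt = 0 with y > 0: 0.0021x - 0.63 = 0, so x* = 0.63/0.0021 = 300.
Set dx/dt = 0 with x > 0: 0.99 - 0.026y = 0, so y* = 0.99/0.026 = 38.1.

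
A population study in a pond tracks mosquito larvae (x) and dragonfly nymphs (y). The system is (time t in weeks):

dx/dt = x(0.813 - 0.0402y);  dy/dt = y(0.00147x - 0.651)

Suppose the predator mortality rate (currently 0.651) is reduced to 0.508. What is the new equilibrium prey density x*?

x* ≈ 346

At the interior fixed point, setting dy/dt = 0 with y > 0 fixes x* = (predator death rate)/(xy coefficient) — independent of the other coefficients.
With the change, x* = 0.508/0.00147 = 346; it falls from 443.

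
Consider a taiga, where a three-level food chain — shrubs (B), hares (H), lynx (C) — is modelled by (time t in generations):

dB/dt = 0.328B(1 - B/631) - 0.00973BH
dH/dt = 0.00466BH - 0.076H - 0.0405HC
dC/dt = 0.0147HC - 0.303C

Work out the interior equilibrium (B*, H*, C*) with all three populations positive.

From dC/dt = 0: 0.0147H* = 0.303, so H* = 20.6.
From dB/dt = 0: 0.328(1 - B*/631) = 0.00973·20.6, giving B* = 631·(1 - 0.611) = 245.
From dH/dt = 0: 0.00466·245 - 0.076 = 0.0405C*, so C* = 1.07/0.0405 = 26.3.

B* ≈ 245, H* ≈ 20.6, C* ≈ 26.3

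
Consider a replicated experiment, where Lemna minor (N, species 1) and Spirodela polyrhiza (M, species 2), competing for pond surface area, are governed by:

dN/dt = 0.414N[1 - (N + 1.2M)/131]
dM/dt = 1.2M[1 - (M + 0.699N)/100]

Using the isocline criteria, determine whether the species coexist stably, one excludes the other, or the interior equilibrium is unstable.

Compare the nullcline intercepts: K1/α12 = 131/1.2 = 109 > K2 = 100; K2/α21 = 100/0.699 = 143 > K1 = 131.
Since both inequalities hold, each species can invade when rare, so the interior equilibrium is stable.

stable coexistence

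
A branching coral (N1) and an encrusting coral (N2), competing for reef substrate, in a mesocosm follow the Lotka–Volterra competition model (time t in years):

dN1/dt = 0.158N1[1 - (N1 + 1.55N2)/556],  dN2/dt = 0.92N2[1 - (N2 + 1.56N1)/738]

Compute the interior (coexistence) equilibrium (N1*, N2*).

Setting both brackets to zero gives the nullclines N1 + 1.55N2 = 556 and 1.56N1 + N2 = 738.
Substituting N2 = 738 - 1.56N1 into the first: N1(1 - 1.55·1.56) = 556 - 1.55·738.
So N1* = -588/-1.42 = 415, and then N2* = 738 - 1.56·415 = 91.2.

N1* ≈ 415, N2* ≈ 91.2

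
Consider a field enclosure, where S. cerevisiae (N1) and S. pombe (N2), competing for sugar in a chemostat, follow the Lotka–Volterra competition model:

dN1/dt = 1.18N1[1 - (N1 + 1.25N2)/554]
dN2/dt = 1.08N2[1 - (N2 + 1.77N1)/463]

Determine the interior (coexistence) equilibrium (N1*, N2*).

N1* ≈ 20.4, N2* ≈ 427

Setting both brackets to zero gives the nullclines N1 + 1.25N2 = 554 and 1.77N1 + N2 = 463.
Substituting N2 = 463 - 1.77N1 into the first: N1(1 - 1.25·1.77) = 554 - 1.25·463.
So N1* = -24.8/-1.21 = 20.4, and then N2* = 463 - 1.77·20.4 = 427.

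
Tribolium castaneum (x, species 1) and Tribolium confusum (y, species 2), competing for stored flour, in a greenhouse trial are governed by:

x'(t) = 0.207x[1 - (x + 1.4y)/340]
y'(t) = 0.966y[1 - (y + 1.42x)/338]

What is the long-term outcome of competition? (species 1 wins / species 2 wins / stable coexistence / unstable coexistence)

Compare the nullcline intercepts: K1/α12 = 340/1.4 = 243 < K2 = 338; K2/α21 = 338/1.42 = 238 < K1 = 340.
Since both are reversed, neither can invade when rare; the interior point is a saddle.

unstable coexistence (outcome depends on initial conditions)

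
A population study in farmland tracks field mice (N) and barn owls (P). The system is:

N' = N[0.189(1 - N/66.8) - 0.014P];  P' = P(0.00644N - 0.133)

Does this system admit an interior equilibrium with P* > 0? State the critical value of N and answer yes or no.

The predator equation gives dP/dt > 0 only when N > 0.133/0.00644 = 20.7.
Without the predator, N → K = 66.8. Since 66.8 > 20.7, the predator can invade and persist.

Threshold N = 20.7; K > 20.7, so yes, the predator persists.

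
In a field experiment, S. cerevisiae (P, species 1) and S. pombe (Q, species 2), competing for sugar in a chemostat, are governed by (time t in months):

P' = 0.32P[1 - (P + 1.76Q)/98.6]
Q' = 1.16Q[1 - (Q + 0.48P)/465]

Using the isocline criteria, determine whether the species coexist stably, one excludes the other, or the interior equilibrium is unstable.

species 2 excludes species 1

Compare the nullcline intercepts: K1/α12 = 98.6/1.76 = 56 < K2 = 465; K2/α21 = 465/0.48 = 969 > K1 = 98.6.
Since the inequalities point opposite ways, species 2 can invade but species 1 cannot.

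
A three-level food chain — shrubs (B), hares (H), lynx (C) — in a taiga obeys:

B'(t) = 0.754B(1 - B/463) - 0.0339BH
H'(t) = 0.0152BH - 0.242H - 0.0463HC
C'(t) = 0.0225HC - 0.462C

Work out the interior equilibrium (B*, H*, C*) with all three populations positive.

B* ≈ 35.6, H* ≈ 20.5, C* ≈ 6.45

From dC/dt = 0: 0.0225H* = 0.462, so H* = 20.5.
From dB/dt = 0: 0.754(1 - B*/463) = 0.0339·20.5, giving B* = 463·(1 - 0.923) = 35.6.
From dH/dt = 0: 0.0152·35.6 - 0.242 = 0.0463C*, so C* = 0.299/0.0463 = 6.45.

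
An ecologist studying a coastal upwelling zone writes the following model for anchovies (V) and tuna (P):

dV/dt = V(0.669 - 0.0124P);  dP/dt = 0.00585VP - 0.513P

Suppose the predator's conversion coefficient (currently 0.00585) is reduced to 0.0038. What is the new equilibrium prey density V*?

V* ≈ 135

At the interior fixed point, setting dP/dt = 0 with P > 0 fixes V* = (predator death rate)/(VP coefficient) — independent of the other coefficients.
With the change, V* = 0.513/0.0038 = 135; it rises from 87.7.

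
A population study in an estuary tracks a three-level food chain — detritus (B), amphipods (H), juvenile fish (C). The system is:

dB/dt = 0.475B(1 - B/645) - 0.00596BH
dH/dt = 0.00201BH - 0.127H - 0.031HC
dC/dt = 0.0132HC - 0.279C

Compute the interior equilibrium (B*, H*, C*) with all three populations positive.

From dC/dt = 0: 0.0132H* = 0.279, so H* = 21.1.
From dB/dt = 0: 0.475(1 - B*/645) = 0.00596·21.1, giving B* = 645·(1 - 0.265) = 474.
From dH/dt = 0: 0.00201·474 - 0.127 = 0.031C*, so C* = 0.826/0.031 = 26.6.

B* ≈ 474, H* ≈ 21.1, C* ≈ 26.6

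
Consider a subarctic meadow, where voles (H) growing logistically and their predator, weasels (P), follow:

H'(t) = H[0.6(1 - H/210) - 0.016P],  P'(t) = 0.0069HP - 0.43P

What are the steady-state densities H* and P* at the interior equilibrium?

H* ≈ 62.3, P* ≈ 26.4

From dP/dt = 0 with P > 0: 0.0069H* = 0.43, so H* = 62.3.
Substitute into dH/dt = 0: 0.6(1 - 62.3/210) = 0.016P*.
The bracket is 0.703, giving P* = 0.422/0.016 = 26.4.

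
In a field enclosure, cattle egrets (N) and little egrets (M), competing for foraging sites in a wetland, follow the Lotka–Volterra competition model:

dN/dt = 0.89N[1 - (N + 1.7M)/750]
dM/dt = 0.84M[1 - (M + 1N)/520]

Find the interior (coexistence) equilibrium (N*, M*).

N* ≈ 191, M* ≈ 329

Setting both brackets to zero gives the nullclines N + 1.7M = 750 and 1N + M = 520.
Substituting M = 520 - 1N into the first: N(1 - 1.7·1) = 750 - 1.7·520.
So N* = -134/-0.7 = 191, and then M* = 520 - 1·191 = 329.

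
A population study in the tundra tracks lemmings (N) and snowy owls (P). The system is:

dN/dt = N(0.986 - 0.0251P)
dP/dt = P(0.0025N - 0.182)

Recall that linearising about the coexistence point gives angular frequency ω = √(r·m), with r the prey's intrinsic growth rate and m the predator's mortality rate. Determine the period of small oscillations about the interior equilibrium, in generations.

T ≈ 14.8 generations

Here r = 0.986 and m = 0.182, so r·m = 0.179.
ω = √0.179 = 0.424 per generation, hence T = 2π/ω ≈ 14.8 generations.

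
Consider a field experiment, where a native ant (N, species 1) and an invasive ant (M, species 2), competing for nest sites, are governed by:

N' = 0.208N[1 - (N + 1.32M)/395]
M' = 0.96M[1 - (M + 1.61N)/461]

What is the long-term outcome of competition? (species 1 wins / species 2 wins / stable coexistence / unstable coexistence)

Compare the nullcline intercepts: K1/α12 = 395/1.32 = 299 < K2 = 461; K2/α21 = 461/1.61 = 286 < K1 = 395.
Since both are reversed, neither can invade when rare; the interior point is a saddle.

unstable coexistence (outcome depends on initial conditions)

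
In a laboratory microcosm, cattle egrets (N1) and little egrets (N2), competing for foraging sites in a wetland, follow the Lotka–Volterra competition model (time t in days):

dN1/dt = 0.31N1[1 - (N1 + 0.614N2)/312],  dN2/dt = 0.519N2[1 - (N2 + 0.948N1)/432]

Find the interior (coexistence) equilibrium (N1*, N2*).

Setting both brackets to zero gives the nullclines N1 + 0.614N2 = 312 and 0.948N1 + N2 = 432.
Substituting N2 = 432 - 0.948N1 into the first: N1(1 - 0.614·0.948) = 312 - 0.614·432.
So N1* = 46.8/0.418 = 112, and then N2* = 432 - 0.948·112 = 326.

N1* ≈ 112, N2* ≈ 326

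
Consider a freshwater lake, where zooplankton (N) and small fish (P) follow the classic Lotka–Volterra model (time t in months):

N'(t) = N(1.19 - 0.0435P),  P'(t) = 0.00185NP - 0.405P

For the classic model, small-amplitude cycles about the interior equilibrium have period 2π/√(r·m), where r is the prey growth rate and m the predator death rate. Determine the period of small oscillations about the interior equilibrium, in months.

Here r = 1.19 and m = 0.405, so r·m = 0.482.
ω = √0.482 = 0.694 per month, hence T = 2π/ω ≈ 9.05 months.

T ≈ 9.05 months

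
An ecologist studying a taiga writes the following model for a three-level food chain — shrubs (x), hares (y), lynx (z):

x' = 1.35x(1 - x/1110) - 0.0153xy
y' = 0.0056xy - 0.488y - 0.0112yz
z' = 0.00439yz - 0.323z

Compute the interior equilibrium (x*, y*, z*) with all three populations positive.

From dz/dt = 0: 0.00439y* = 0.323, so y* = 73.6.
From dx/dt = 0: 1.35(1 - x*/1110) = 0.0153·73.6, giving x* = 1110·(1 - 0.834) = 184.
From dy/dt = 0: 0.0056·184 - 0.488 = 0.0112z*, so z* = 0.545/0.0112 = 48.6.

x* ≈ 184, y* ≈ 73.6, z* ≈ 48.6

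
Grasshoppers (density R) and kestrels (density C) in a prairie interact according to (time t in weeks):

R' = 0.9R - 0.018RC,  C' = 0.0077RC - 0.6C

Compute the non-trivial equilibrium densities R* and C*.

Set dC/dt = 0 with C > 0: 0.0077R - 0.6 = 0, so R* = 0.6/0.0077 = 77.9.
Set dR/dt = 0 with R > 0: 0.9 - 0.018C = 0, so C* = 0.9/0.018 = 50.

R* ≈ 77.9, C* ≈ 50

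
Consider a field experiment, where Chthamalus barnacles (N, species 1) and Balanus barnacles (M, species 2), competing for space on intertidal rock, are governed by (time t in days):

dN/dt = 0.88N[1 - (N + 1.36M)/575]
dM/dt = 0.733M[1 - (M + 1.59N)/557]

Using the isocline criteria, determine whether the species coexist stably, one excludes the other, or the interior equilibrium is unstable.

unstable coexistence (outcome depends on initial conditions)

Compare the nullcline intercepts: K1/α12 = 575/1.36 = 423 < K2 = 557; K2/α21 = 557/1.59 = 350 < K1 = 575.
Since both are reversed, neither can invade when rare; the interior point is a saddle.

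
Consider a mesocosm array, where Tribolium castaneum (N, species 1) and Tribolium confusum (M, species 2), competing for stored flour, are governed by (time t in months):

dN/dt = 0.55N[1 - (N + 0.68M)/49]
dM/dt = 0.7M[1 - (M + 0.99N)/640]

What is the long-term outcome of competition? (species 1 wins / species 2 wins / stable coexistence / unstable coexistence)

Compare the nullcline intercepts: K1/α12 = 49/0.68 = 72.1 < K2 = 640; K2/α21 = 640/0.99 = 646 > K1 = 49.
Since the inequalities point opposite ways, species 2 can invade but species 1 cannot.

species 2 excludes species 1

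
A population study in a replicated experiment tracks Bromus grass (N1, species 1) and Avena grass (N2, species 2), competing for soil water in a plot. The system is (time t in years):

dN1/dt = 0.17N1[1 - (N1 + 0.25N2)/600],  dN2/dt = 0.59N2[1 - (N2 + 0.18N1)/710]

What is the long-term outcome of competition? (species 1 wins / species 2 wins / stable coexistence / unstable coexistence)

stable coexistence

Compare the nullcline intercepts: K1/α12 = 600/0.25 = 2400 > K2 = 710; K2/α21 = 710/0.18 = 3940 > K1 = 600.
Since both inequalities hold, each species can invade when rare, so the interior equilibrium is stable.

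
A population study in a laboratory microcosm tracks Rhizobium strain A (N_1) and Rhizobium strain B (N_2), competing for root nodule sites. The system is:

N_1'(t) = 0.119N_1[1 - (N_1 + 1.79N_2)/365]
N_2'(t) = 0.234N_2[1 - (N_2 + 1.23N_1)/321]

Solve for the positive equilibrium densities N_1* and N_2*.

Setting both brackets to zero gives the nullclines N_1 + 1.79N_2 = 365 and 1.23N_1 + N_2 = 321.
Substituting N_2 = 321 - 1.23N_1 into the first: N_1(1 - 1.79·1.23) = 365 - 1.79·321.
So N_1* = -210/-1.2 = 174, and then N_2* = 321 - 1.23·174 = 106.

N_1* ≈ 174, N_2* ≈ 106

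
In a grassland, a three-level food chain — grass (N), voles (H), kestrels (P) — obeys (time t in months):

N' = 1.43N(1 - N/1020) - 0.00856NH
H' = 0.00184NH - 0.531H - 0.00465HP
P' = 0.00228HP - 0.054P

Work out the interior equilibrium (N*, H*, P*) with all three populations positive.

From dP/dt = 0: 0.00228H* = 0.054, so H* = 23.7.
From dN/dt = 0: 1.43(1 - N*/1020) = 0.00856·23.7, giving N* = 1020·(1 - 0.142) = 875.
From dH/dt = 0: 0.00184·875 - 0.531 = 0.00465P*, so P* = 1.08/0.00465 = 232.

N* ≈ 875, H* ≈ 23.7, P* ≈ 232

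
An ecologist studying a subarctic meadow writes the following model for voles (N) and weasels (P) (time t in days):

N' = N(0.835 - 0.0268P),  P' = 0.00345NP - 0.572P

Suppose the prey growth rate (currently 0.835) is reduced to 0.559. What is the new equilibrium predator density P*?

P* ≈ 20.9

At the interior fixed point, setting dN/dt = 0 with N > 0 fixes P* = (prey growth rate)/(NP coefficient) — independent of the other coefficients.
With the change, P* = 0.559/0.0268 = 20.9; it falls from 31.2.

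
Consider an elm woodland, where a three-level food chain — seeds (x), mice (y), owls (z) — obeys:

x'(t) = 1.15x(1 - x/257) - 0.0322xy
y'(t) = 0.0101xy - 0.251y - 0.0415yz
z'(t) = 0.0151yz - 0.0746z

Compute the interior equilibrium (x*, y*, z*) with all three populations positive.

From dz/dt = 0: 0.0151y* = 0.0746, so y* = 4.94.
From dx/dt = 0: 1.15(1 - x*/257) = 0.0322·4.94, giving x* = 257·(1 - 0.138) = 221.
From dy/dt = 0: 0.0101·221 - 0.251 = 0.0415z*, so z* = 1.99/0.0415 = 47.8.

x* ≈ 221, y* ≈ 4.94, z* ≈ 47.8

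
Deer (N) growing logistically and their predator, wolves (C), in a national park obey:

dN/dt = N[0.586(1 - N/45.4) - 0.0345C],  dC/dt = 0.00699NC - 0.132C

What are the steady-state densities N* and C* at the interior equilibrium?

N* ≈ 18.9, C* ≈ 9.92

From dC/dt = 0 with C > 0: 0.00699N* = 0.132, so N* = 18.9.
Substitute into dN/dt = 0: 0.586(1 - 18.9/45.4) = 0.0345C*.
The bracket is 0.584, giving C* = 0.342/0.0345 = 9.92.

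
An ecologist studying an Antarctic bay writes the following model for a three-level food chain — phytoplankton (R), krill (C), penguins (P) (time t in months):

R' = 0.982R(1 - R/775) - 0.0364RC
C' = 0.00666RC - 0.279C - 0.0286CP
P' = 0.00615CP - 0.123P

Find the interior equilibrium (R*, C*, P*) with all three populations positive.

From dP/dt = 0: 0.00615C* = 0.123, so C* = 20.
From dR/dt = 0: 0.982(1 - R*/775) = 0.0364·20, giving R* = 775·(1 - 0.741) = 200.
From dC/dt = 0: 0.00666·200 - 0.279 = 0.0286P*, so P* = 1.06/0.0286 = 36.9.

R* ≈ 200, C* ≈ 20, P* ≈ 36.9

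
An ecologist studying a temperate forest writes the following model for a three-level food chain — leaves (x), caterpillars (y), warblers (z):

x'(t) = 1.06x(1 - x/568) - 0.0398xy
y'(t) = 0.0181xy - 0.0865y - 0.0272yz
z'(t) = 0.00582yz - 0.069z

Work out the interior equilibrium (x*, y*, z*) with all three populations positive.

From dz/dt = 0: 0.00582y* = 0.069, so y* = 11.9.
From dx/dt = 0: 1.06(1 - x*/568) = 0.0398·11.9, giving x* = 568·(1 - 0.445) = 315.
From dy/dt = 0: 0.0181·315 - 0.0865 = 0.0272z*, so z* = 5.62/0.0272 = 207.

x* ≈ 315, y* ≈ 11.9, z* ≈ 207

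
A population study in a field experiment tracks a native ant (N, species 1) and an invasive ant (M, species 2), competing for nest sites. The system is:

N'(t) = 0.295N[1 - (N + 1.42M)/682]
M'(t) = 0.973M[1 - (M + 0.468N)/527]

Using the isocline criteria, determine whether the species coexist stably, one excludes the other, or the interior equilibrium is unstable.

species 2 excludes species 1

Compare the nullcline intercepts: K1/α12 = 682/1.42 = 480 < K2 = 527; K2/α21 = 527/0.468 = 1130 > K1 = 682.
Since the inequalities point opposite ways, species 2 can invade but species 1 cannot.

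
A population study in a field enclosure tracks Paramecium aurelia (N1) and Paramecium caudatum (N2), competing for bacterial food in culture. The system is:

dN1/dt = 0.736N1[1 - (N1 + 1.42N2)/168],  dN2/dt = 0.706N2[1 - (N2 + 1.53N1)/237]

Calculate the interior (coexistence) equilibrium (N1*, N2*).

Setting both brackets to zero gives the nullclines N1 + 1.42N2 = 168 and 1.53N1 + N2 = 237.
Substituting N2 = 237 - 1.53N1 into the first: N1(1 - 1.42·1.53) = 168 - 1.42·237.
So N1* = -169/-1.17 = 144, and then N2* = 237 - 1.53·144 = 17.1.

N1* ≈ 144, N2* ≈ 17.1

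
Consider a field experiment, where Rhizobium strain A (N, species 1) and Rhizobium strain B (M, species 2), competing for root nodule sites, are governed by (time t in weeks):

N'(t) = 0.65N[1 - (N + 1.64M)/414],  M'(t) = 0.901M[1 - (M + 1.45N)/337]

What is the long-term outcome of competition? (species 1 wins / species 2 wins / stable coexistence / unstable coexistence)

Compare the nullcline intercepts: K1/α12 = 414/1.64 = 252 < K2 = 337; K2/α21 = 337/1.45 = 232 < K1 = 414.
Since both are reversed, neither can invade when rare; the interior point is a saddle.

unstable coexistence (outcome depends on initial conditions)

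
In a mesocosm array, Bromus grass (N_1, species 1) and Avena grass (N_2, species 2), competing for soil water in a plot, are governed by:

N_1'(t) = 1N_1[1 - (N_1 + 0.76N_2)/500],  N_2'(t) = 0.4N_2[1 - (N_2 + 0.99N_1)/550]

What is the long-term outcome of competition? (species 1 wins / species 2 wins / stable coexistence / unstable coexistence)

Compare the nullcline intercepts: K1/α12 = 500/0.76 = 658 > K2 = 550; K2/α21 = 550/0.99 = 556 > K1 = 500.
Since both inequalities hold, each species can invade when rare, so the interior equilibrium is stable.

stable coexistence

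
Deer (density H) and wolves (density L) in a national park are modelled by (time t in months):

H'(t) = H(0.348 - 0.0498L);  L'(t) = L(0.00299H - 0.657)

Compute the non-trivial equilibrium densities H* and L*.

H* ≈ 220, L* ≈ 6.99

Set dL/dt = 0 with L > 0: 0.00299H - 0.657 = 0, so H* = 0.657/0.00299 = 220.
Set dH/dt = 0 with H > 0: 0.348 - 0.0498L = 0, so L* = 0.348/0.0498 = 6.99.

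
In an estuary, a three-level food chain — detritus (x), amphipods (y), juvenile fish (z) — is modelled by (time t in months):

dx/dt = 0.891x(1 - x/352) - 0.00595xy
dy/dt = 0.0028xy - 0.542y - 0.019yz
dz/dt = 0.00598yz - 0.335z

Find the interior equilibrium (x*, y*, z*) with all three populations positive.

From dz/dt = 0: 0.00598y* = 0.335, so y* = 56.
From dx/dt = 0: 0.891(1 - x*/352) = 0.00595·56, giving x* = 352·(1 - 0.374) = 220.
From dy/dt = 0: 0.0028·220 - 0.542 = 0.019z*, so z* = 0.0749/0.019 = 3.94.

x* ≈ 220, y* ≈ 56, z* ≈ 3.94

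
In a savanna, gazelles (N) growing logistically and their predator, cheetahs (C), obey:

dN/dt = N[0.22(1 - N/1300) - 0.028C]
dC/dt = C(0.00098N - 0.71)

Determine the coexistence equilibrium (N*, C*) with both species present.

N* ≈ 724, C* ≈ 3.48

From dC/dt = 0 with C > 0: 0.00098N* = 0.71, so N* = 724.
Substitute into dN/dt = 0: 0.22(1 - 724/1300) = 0.028C*.
The bracket is 0.443, giving C* = 0.0974/0.028 = 3.48.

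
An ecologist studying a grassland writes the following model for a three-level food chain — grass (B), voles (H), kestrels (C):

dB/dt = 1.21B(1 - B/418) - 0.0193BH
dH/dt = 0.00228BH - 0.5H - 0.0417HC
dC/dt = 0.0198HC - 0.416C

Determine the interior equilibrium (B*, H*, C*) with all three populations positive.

From dC/dt = 0: 0.0198H* = 0.416, so H* = 21.
From dB/dt = 0: 1.21(1 - B*/418) = 0.0193·21, giving B* = 418·(1 - 0.335) = 278.
From dH/dt = 0: 0.00228·278 - 0.5 = 0.0417C*, so C* = 0.134/0.0417 = 3.21.

B* ≈ 278, H* ≈ 21, C* ≈ 3.21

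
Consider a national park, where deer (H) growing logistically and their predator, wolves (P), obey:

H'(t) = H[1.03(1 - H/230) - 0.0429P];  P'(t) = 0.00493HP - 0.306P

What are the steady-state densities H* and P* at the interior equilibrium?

H* ≈ 62.1, P* ≈ 17.5

From dP/dt = 0 with P > 0: 0.00493H* = 0.306, so H* = 62.1.
Substitute into dH/dt = 0: 1.03(1 - 62.1/230) = 0.0429P*.
The bracket is 0.73, giving P* = 0.752/0.0429 = 17.5.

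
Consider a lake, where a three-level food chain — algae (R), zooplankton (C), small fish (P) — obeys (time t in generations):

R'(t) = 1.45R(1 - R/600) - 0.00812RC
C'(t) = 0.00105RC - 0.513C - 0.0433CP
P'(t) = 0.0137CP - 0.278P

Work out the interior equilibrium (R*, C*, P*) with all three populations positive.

R* ≈ 532, C* ≈ 20.3, P* ≈ 1.05

From dP/dt = 0: 0.0137C* = 0.278, so C* = 20.3.
From dR/dt = 0: 1.45(1 - R*/600) = 0.00812·20.3, giving R* = 600·(1 - 0.114) = 532.
From dC/dt = 0: 0.00105·532 - 0.513 = 0.0433P*, so P* = 0.0454/0.0433 = 1.05.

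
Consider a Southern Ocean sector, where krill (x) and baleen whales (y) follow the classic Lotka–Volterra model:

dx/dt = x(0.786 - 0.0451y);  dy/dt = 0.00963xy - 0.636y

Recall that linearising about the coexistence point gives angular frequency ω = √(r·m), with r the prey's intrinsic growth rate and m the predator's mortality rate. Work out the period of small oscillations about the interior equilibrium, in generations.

T ≈ 8.89 generations

Here r = 0.786 and m = 0.636, so r·m = 0.5.
ω = √0.5 = 0.707 per generation, hence T = 2π/ω ≈ 8.89 generations.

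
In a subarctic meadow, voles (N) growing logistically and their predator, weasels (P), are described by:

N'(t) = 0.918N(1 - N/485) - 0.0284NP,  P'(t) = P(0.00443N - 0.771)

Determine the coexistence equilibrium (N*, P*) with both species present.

N* ≈ 174, P* ≈ 20.7

From dP/dt = 0 with P > 0: 0.00443N* = 0.771, so N* = 174.
Substitute into dN/dt = 0: 0.918(1 - 174/485) = 0.0284P*.
The bracket is 0.641, giving P* = 0.589/0.0284 = 20.7.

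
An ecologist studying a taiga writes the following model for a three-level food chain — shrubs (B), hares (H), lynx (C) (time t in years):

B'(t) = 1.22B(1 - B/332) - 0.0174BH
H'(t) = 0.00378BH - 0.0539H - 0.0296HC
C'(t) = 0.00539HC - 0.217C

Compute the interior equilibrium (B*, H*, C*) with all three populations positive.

From dC/dt = 0: 0.00539H* = 0.217, so H* = 40.3.
From dB/dt = 0: 1.22(1 - B*/332) = 0.0174·40.3, giving B* = 332·(1 - 0.574) = 141.
From dH/dt = 0: 0.00378·141 - 0.0539 = 0.0296C*, so C* = 0.48/0.0296 = 16.2.

B* ≈ 141, H* ≈ 40.3, C* ≈ 16.2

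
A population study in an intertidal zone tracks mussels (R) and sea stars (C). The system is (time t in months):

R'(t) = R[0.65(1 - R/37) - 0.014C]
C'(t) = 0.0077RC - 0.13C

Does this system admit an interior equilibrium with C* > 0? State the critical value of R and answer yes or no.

The predator equation gives dC/dt > 0 only when R > 0.13/0.0077 = 16.9.
Without the predator, R → K = 37. Since 37 > 16.9, the predator can invade and persist.

Threshold R = 16.9; K > 16.9, so yes, the predator persists.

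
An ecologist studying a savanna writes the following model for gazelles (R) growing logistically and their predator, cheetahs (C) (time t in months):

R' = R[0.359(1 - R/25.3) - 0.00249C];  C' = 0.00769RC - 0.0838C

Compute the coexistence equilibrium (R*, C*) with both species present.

From dC/dt = 0 with C > 0: 0.00769R* = 0.0838, so R* = 10.9.
Substitute into dR/dt = 0: 0.359(1 - 10.9/25.3) = 0.00249C*.
The bracket is 0.569, giving C* = 0.204/0.00249 = 82.1.

R* ≈ 10.9, C* ≈ 82.1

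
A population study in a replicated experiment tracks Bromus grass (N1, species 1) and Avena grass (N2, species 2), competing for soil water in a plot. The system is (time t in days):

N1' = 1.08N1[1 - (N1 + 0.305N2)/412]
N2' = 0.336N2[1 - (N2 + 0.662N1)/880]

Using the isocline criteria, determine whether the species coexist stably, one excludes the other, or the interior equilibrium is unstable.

stable coexistence

Compare the nullcline intercepts: K1/α12 = 412/0.305 = 1350 > K2 = 880; K2/α21 = 880/0.662 = 1330 > K1 = 412.
Since both inequalities hold, each species can invade when rare, so the interior equilibrium is stable.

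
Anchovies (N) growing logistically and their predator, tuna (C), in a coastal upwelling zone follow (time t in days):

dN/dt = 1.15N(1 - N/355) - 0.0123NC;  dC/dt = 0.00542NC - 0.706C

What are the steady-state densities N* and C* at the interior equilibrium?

From dC/dt = 0 with C > 0: 0.00542N* = 0.706, so N* = 130.
Substitute into dN/dt = 0: 1.15(1 - 130/355) = 0.0123C*.
The bracket is 0.633, giving C* = 0.728/0.0123 = 59.2.

N* ≈ 130, C* ≈ 59.2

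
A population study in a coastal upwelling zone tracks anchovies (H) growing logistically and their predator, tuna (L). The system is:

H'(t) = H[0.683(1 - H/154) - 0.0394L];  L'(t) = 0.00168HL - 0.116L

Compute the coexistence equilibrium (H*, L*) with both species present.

H* ≈ 69, L* ≈ 9.56

From dL/dt = 0 with L > 0: 0.00168H* = 0.116, so H* = 69.
Substitute into dH/dt = 0: 0.683(1 - 69/154) = 0.0394L*.
The bracket is 0.552, giving L* = 0.377/0.0394 = 9.56.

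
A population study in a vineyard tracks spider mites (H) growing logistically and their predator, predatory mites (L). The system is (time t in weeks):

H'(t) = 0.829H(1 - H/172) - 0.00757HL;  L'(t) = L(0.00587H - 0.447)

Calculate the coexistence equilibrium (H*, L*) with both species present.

H* ≈ 76.1, L* ≈ 61

From dL/dt = 0 with L > 0: 0.00587H* = 0.447, so H* = 76.1.
Substitute into dH/dt = 0: 0.829(1 - 76.1/172) = 0.00757L*.
The bracket is 0.557, giving L* = 0.462/0.00757 = 61.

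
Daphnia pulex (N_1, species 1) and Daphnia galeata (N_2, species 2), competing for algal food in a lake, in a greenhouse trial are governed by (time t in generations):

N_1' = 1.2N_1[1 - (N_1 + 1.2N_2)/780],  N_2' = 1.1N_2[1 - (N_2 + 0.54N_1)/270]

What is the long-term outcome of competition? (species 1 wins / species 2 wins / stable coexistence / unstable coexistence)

species 1 excludes species 2

Compare the nullcline intercepts: K1/α12 = 780/1.2 = 650 > K2 = 270; K2/α21 = 270/0.54 = 500 < K1 = 780.
Since the inequalities point opposite ways, species 1 can invade but species 2 cannot.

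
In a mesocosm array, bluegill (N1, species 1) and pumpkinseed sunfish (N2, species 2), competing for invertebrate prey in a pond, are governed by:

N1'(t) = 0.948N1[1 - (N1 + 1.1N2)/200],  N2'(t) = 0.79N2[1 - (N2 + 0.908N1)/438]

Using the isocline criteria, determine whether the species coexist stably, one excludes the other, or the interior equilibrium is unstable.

Compare the nullcline intercepts: K1/α12 = 200/1.1 = 182 < K2 = 438; K2/α21 = 438/0.908 = 482 > K1 = 200.
Since the inequalities point opposite ways, species 2 can invade but species 1 cannot.

species 2 excludes species 1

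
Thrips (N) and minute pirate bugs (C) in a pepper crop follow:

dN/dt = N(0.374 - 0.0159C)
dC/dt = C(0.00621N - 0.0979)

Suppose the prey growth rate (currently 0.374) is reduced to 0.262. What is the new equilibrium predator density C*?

C* ≈ 16.5

At the interior fixed point, setting dN/dt = 0 with N > 0 fixes C* = (prey growth rate)/(NC coefficient) — independent of the other coefficients.
With the change, C* = 0.262/0.0159 = 16.5; it falls from 23.5.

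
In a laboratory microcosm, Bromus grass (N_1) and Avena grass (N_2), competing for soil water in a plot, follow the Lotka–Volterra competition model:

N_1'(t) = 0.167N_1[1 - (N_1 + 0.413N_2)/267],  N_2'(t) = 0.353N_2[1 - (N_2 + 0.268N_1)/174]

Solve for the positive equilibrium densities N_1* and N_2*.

Setting both brackets to zero gives the nullclines N_1 + 0.413N_2 = 267 and 0.268N_1 + N_2 = 174.
Substituting N_2 = 174 - 0.268N_1 into the first: N_1(1 - 0.413·0.268) = 267 - 0.413·174.
So N_1* = 195/0.889 = 219, and then N_2* = 174 - 0.268·219 = 115.

N_1* ≈ 219, N_2* ≈ 115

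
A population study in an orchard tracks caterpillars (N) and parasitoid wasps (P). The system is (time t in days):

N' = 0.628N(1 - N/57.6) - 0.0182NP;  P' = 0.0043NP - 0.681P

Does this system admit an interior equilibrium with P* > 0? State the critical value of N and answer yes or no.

The predator equation gives dP/dt > 0 only when N > 0.681/0.0043 = 158.
Without the predator, N → K = 57.6. Since 57.6 < 158, the predator cannot invade.

Threshold N = 158; K < 158, so no, the predator goes extinct.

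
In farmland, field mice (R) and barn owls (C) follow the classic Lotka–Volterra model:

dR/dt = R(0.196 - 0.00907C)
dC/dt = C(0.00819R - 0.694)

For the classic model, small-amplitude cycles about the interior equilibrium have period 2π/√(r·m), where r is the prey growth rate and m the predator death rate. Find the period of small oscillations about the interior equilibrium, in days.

T ≈ 17 days

Here r = 0.196 and m = 0.694, so r·m = 0.136.
ω = √0.136 = 0.369 per day, hence T = 2π/ω ≈ 17 days.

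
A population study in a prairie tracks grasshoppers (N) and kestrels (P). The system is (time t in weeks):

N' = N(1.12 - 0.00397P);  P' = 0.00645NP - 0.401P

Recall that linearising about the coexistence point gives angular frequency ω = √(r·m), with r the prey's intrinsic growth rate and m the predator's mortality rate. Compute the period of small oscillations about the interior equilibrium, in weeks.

Here r = 1.12 and m = 0.401, so r·m = 0.449.
ω = √0.449 = 0.67 per week, hence T = 2π/ω ≈ 9.38 weeks.

T ≈ 9.38 weeks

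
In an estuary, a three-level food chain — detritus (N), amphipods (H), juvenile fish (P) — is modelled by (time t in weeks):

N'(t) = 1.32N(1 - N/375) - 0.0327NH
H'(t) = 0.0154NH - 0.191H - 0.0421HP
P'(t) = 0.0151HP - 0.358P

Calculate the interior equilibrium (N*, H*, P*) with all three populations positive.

From dP/dt = 0: 0.0151H* = 0.358, so H* = 23.7.
From dN/dt = 0: 1.32(1 - N*/375) = 0.0327·23.7, giving N* = 375·(1 - 0.587) = 155.
From dH/dt = 0: 0.0154·155 - 0.191 = 0.0421P*, so P* = 2.19/0.0421 = 52.1.

N* ≈ 155, H* ≈ 23.7, P* ≈ 52.1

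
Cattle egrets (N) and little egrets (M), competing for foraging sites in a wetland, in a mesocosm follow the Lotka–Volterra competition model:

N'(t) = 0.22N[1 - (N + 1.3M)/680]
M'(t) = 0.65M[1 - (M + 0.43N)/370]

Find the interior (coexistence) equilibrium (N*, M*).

N* ≈ 451, M* ≈ 176

Setting both brackets to zero gives the nullclines N + 1.3M = 680 and 0.43N + M = 370.
Substituting M = 370 - 0.43N into the first: N(1 - 1.3·0.43) = 680 - 1.3·370.
So N* = 199/0.441 = 451, and then M* = 370 - 0.43·451 = 176.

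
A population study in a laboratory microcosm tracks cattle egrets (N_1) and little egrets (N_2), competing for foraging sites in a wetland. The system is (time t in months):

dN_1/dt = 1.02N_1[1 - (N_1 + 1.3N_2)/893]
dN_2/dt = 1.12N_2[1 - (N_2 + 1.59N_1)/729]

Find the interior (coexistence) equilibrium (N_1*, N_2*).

N_1* ≈ 51.3, N_2* ≈ 647

Setting both brackets to zero gives the nullclines N_1 + 1.3N_2 = 893 and 1.59N_1 + N_2 = 729.
Substituting N_2 = 729 - 1.59N_1 into the first: N_1(1 - 1.3·1.59) = 893 - 1.3·729.
So N_1* = -54.7/-1.07 = 51.3, and then N_2* = 729 - 1.59·51.3 = 647.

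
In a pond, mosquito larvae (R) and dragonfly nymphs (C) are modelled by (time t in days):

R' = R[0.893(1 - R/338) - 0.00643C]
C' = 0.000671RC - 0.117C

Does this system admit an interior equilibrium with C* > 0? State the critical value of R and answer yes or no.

Threshold R = 174; K > 174, so yes, the predator persists.

The predator equation gives dC/dt > 0 only when R > 0.117/0.000671 = 174.
Without the predator, R → K = 338. Since 338 > 174, the predator can invade and persist.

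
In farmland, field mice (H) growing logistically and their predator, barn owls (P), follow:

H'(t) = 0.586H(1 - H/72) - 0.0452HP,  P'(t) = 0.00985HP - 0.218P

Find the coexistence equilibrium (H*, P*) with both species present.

From dP/dt = 0 with P > 0: 0.00985H* = 0.218, so H* = 22.1.
Substitute into dH/dt = 0: 0.586(1 - 22.1/72) = 0.0452P*.
The bracket is 0.693, giving P* = 0.406/0.0452 = 8.98.

H* ≈ 22.1, P* ≈ 8.98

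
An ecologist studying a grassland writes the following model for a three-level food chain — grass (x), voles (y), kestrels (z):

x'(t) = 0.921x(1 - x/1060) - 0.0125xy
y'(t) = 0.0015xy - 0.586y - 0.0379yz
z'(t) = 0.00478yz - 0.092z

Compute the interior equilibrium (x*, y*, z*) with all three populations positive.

From dz/dt = 0: 0.00478y* = 0.092, so y* = 19.2.
From dx/dt = 0: 0.921(1 - x*/1060) = 0.0125·19.2, giving x* = 1060·(1 - 0.261) = 783.
From dy/dt = 0: 0.0015·783 - 0.586 = 0.0379z*, so z* = 0.589/0.0379 = 15.5.

x* ≈ 783, y* ≈ 19.2, z* ≈ 15.5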